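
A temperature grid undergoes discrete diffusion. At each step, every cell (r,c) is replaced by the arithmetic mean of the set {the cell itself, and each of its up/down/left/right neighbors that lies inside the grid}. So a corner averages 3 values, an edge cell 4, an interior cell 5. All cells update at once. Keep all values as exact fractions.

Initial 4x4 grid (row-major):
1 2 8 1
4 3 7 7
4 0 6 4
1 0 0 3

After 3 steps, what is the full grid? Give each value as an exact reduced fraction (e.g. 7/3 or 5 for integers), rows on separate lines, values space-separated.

Answer: 6497/2160 671/180 1973/450 10847/2160
4219/1440 3967/1200 5329/1200 33233/7200
15847/7200 16801/6000 19883/6000 29297/7200
3931/2160 6731/3600 9751/3600 6569/2160

Derivation:
After step 1:
  7/3 7/2 9/2 16/3
  3 16/5 31/5 19/4
  9/4 13/5 17/5 5
  5/3 1/4 9/4 7/3
After step 2:
  53/18 203/60 293/60 175/36
  647/240 37/10 441/100 1277/240
  571/240 117/50 389/100 929/240
  25/18 203/120 247/120 115/36
After step 3:
  6497/2160 671/180 1973/450 10847/2160
  4219/1440 3967/1200 5329/1200 33233/7200
  15847/7200 16801/6000 19883/6000 29297/7200
  3931/2160 6731/3600 9751/3600 6569/2160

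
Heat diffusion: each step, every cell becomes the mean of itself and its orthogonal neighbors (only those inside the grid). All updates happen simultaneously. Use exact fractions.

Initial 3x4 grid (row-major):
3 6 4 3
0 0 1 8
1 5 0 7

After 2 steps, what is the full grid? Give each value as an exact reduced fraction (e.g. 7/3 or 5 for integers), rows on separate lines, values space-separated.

Answer: 29/12 243/80 287/80 53/12
21/10 43/20 33/10 347/80
3/2 183/80 247/80 13/3

Derivation:
After step 1:
  3 13/4 7/2 5
  1 12/5 13/5 19/4
  2 3/2 13/4 5
After step 2:
  29/12 243/80 287/80 53/12
  21/10 43/20 33/10 347/80
  3/2 183/80 247/80 13/3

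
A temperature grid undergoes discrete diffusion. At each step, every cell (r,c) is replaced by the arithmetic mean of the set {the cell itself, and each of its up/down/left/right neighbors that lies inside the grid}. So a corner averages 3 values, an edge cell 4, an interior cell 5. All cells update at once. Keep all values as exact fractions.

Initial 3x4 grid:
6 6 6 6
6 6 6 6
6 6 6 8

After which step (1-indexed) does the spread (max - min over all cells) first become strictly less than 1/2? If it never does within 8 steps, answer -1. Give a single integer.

Step 1: max=20/3, min=6, spread=2/3
Step 2: max=59/9, min=6, spread=5/9
Step 3: max=689/108, min=6, spread=41/108
  -> spread < 1/2 first at step 3
Step 4: max=81977/12960, min=6, spread=4217/12960
Step 5: max=4874749/777600, min=21679/3600, spread=38417/155520
Step 6: max=291136211/46656000, min=434597/72000, spread=1903471/9331200
Step 7: max=17397149089/2799360000, min=13075759/2160000, spread=18038617/111974400
Step 8: max=1041037782851/167961600000, min=1179326759/194400000, spread=883978523/6718464000

Answer: 3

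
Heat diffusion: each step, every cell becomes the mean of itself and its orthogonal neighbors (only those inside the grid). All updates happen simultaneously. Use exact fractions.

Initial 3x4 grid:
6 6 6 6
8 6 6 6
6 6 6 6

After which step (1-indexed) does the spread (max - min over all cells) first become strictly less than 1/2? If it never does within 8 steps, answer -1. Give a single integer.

Answer: 3

Derivation:
Step 1: max=20/3, min=6, spread=2/3
Step 2: max=787/120, min=6, spread=67/120
Step 3: max=6917/1080, min=6, spread=437/1080
  -> spread < 1/2 first at step 3
Step 4: max=2749531/432000, min=3009/500, spread=29951/86400
Step 5: max=24543821/3888000, min=20408/3375, spread=206761/777600
Step 6: max=9787395571/1555200000, min=16365671/2700000, spread=14430763/62208000
Step 7: max=584979741689/93312000000, min=1313652727/216000000, spread=139854109/746496000
Step 8: max=35014791890251/5598720000000, min=118491228977/19440000000, spread=7114543559/44789760000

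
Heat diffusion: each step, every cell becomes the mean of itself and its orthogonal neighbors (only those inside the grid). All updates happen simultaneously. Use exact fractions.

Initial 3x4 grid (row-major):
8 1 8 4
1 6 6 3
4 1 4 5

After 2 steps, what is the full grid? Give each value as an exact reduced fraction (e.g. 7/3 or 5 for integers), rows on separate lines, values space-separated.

After step 1:
  10/3 23/4 19/4 5
  19/4 3 27/5 9/2
  2 15/4 4 4
After step 2:
  83/18 101/24 209/40 19/4
  157/48 453/100 433/100 189/40
  7/2 51/16 343/80 25/6

Answer: 83/18 101/24 209/40 19/4
157/48 453/100 433/100 189/40
7/2 51/16 343/80 25/6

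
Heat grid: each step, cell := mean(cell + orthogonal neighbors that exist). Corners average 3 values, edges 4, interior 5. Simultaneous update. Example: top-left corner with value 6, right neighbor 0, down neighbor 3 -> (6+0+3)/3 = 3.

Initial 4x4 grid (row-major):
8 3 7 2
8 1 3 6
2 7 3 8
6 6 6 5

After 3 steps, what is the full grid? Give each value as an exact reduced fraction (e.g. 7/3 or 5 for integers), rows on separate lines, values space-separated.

Answer: 2771/540 16921/3600 5443/1200 73/16
17701/3600 7211/1500 9091/2000 11561/2400
18653/3600 5729/1200 15337/3000 37187/7200
10963/2160 38431/7200 37847/7200 6067/1080

Derivation:
After step 1:
  19/3 19/4 15/4 5
  19/4 22/5 4 19/4
  23/4 19/5 27/5 11/2
  14/3 25/4 5 19/3
After step 2:
  95/18 577/120 35/8 9/2
  637/120 217/50 223/50 77/16
  569/120 128/25 237/50 1319/240
  50/9 1183/240 1379/240 101/18
After step 3:
  2771/540 16921/3600 5443/1200 73/16
  17701/3600 7211/1500 9091/2000 11561/2400
  18653/3600 5729/1200 15337/3000 37187/7200
  10963/2160 38431/7200 37847/7200 6067/1080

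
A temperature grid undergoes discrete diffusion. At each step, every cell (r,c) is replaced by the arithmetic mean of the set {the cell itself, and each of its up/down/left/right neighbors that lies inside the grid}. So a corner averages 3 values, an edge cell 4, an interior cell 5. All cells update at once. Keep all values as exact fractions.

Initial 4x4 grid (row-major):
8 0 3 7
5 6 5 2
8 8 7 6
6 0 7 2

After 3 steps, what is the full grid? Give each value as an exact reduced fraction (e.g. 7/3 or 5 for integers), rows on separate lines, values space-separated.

After step 1:
  13/3 17/4 15/4 4
  27/4 24/5 23/5 5
  27/4 29/5 33/5 17/4
  14/3 21/4 4 5
After step 2:
  46/9 257/60 83/20 17/4
  679/120 131/25 99/20 357/80
  719/120 146/25 101/20 417/80
  50/9 1183/240 417/80 53/12
After step 3:
  5419/1080 8453/1800 529/120 343/80
  19801/3600 15583/3000 9541/2000 151/32
  20741/3600 32461/6000 5253/1000 2297/480
  11863/2160 38767/7200 2353/480 1781/360

Answer: 5419/1080 8453/1800 529/120 343/80
19801/3600 15583/3000 9541/2000 151/32
20741/3600 32461/6000 5253/1000 2297/480
11863/2160 38767/7200 2353/480 1781/360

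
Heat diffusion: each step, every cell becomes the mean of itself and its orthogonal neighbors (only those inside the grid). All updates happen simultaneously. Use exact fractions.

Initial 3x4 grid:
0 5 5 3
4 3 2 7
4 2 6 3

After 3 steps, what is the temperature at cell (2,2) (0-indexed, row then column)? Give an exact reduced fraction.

Answer: 6947/1800

Derivation:
Step 1: cell (2,2) = 13/4
Step 2: cell (2,2) = 127/30
Step 3: cell (2,2) = 6947/1800
Full grid after step 3:
  2249/720 349/100 2299/600 1039/240
  46291/14400 20369/6000 24329/6000 59971/14400
  7007/2160 3241/900 6947/1800 9371/2160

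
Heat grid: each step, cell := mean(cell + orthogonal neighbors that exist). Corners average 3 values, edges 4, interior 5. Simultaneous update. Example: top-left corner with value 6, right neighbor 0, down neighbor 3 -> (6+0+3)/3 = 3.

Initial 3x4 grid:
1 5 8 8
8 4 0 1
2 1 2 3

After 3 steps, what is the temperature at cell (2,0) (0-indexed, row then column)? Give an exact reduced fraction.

Answer: 3563/1080

Derivation:
Step 1: cell (2,0) = 11/3
Step 2: cell (2,0) = 29/9
Step 3: cell (2,0) = 3563/1080
Full grid after step 3:
  4583/1080 30301/7200 30631/7200 1823/432
  53527/14400 21443/6000 10139/3000 12143/3600
  3563/1080 20851/7200 6227/2400 373/144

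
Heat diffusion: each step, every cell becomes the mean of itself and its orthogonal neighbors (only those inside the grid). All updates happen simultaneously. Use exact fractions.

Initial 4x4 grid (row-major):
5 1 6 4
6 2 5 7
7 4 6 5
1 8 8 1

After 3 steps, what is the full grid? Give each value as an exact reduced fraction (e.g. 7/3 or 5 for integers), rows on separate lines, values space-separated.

Answer: 733/180 2561/600 8131/1800 5321/1080
451/100 2219/500 14651/3000 17987/3600
4327/900 3029/600 7597/1500 18611/3600
5587/1080 18583/3600 19031/3600 2779/540

Derivation:
After step 1:
  4 7/2 4 17/3
  5 18/5 26/5 21/4
  9/2 27/5 28/5 19/4
  16/3 21/4 23/4 14/3
After step 2:
  25/6 151/40 551/120 179/36
  171/40 227/50 473/100 313/60
  607/120 487/100 267/50 76/15
  181/36 163/30 319/60 91/18
After step 3:
  733/180 2561/600 8131/1800 5321/1080
  451/100 2219/500 14651/3000 17987/3600
  4327/900 3029/600 7597/1500 18611/3600
  5587/1080 18583/3600 19031/3600 2779/540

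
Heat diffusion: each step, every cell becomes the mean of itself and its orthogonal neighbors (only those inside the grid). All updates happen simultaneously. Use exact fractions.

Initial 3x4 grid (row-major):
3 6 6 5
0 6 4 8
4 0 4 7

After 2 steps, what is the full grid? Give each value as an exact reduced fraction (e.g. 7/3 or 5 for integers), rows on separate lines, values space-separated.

Answer: 23/6 167/40 673/120 211/36
647/240 104/25 119/25 91/15
97/36 707/240 1151/240 193/36

Derivation:
After step 1:
  3 21/4 21/4 19/3
  13/4 16/5 28/5 6
  4/3 7/2 15/4 19/3
After step 2:
  23/6 167/40 673/120 211/36
  647/240 104/25 119/25 91/15
  97/36 707/240 1151/240 193/36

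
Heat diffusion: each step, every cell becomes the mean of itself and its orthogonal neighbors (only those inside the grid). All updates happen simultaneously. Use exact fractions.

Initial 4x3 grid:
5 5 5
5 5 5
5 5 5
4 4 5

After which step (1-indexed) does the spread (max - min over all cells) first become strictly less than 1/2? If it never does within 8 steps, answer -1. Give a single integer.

Step 1: max=5, min=13/3, spread=2/3
Step 2: max=5, min=163/36, spread=17/36
  -> spread < 1/2 first at step 2
Step 3: max=5, min=9953/2160, spread=847/2160
Step 4: max=1121/225, min=151369/32400, spread=2011/6480
Step 5: max=536287/108000, min=18309217/3888000, spread=199423/777600
Step 6: max=10684751/2160000, min=1105495133/233280000, spread=1938319/9331200
Step 7: max=958555801/194400000, min=66622322947/13996800000, spread=95747789/559872000
Step 8: max=57346856059/11664000000, min=4011470744873/839808000000, spread=940023131/6718464000

Answer: 2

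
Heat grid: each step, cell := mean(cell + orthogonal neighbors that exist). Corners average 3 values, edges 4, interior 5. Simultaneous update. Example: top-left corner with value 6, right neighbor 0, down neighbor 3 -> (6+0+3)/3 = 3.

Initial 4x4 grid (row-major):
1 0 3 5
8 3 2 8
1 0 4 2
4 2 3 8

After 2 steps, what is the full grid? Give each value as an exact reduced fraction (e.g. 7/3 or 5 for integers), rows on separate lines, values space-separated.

After step 1:
  3 7/4 5/2 16/3
  13/4 13/5 4 17/4
  13/4 2 11/5 11/2
  7/3 9/4 17/4 13/3
After step 2:
  8/3 197/80 163/48 145/36
  121/40 68/25 311/100 229/48
  65/24 123/50 359/100 977/240
  47/18 65/24 391/120 169/36

Answer: 8/3 197/80 163/48 145/36
121/40 68/25 311/100 229/48
65/24 123/50 359/100 977/240
47/18 65/24 391/120 169/36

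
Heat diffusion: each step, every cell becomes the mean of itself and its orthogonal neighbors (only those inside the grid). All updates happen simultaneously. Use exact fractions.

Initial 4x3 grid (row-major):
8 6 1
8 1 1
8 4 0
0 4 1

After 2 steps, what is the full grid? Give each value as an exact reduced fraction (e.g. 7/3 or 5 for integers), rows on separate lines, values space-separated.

After step 1:
  22/3 4 8/3
  25/4 4 3/4
  5 17/5 3/2
  4 9/4 5/3
After step 2:
  211/36 9/2 89/36
  271/48 92/25 107/48
  373/80 323/100 439/240
  15/4 679/240 65/36

Answer: 211/36 9/2 89/36
271/48 92/25 107/48
373/80 323/100 439/240
15/4 679/240 65/36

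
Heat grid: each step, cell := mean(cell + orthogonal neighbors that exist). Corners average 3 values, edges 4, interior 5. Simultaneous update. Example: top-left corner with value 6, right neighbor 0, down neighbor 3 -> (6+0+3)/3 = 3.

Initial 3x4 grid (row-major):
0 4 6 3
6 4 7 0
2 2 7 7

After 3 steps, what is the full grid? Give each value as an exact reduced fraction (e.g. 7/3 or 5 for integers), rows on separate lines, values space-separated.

After step 1:
  10/3 7/2 5 3
  3 23/5 24/5 17/4
  10/3 15/4 23/4 14/3
After step 2:
  59/18 493/120 163/40 49/12
  107/30 393/100 122/25 1003/240
  121/36 523/120 569/120 44/9
After step 3:
  3943/1080 3463/900 643/150 329/80
  6361/1800 6253/1500 26167/6000 64913/14400
  4063/1080 922/225 8491/1800 9943/2160

Answer: 3943/1080 3463/900 643/150 329/80
6361/1800 6253/1500 26167/6000 64913/14400
4063/1080 922/225 8491/1800 9943/2160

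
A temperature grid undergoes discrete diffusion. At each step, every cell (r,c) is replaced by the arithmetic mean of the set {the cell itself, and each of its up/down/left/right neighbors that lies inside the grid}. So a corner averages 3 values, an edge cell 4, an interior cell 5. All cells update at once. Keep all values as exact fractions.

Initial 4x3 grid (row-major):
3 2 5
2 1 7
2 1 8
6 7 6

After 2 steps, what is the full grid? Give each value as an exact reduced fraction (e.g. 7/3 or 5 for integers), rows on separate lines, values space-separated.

Answer: 85/36 247/80 38/9
581/240 82/25 1081/240
271/80 393/100 431/80
17/4 26/5 35/6

Derivation:
After step 1:
  7/3 11/4 14/3
  2 13/5 21/4
  11/4 19/5 11/2
  5 5 7
After step 2:
  85/36 247/80 38/9
  581/240 82/25 1081/240
  271/80 393/100 431/80
  17/4 26/5 35/6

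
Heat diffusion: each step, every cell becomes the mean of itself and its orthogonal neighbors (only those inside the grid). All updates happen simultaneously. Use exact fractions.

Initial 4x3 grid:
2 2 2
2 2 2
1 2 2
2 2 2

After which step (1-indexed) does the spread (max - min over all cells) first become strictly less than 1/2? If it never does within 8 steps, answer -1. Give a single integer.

Answer: 1

Derivation:
Step 1: max=2, min=5/3, spread=1/3
  -> spread < 1/2 first at step 1
Step 2: max=2, min=209/120, spread=31/120
Step 3: max=2, min=1949/1080, spread=211/1080
Step 4: max=3553/1800, min=199103/108000, spread=14077/108000
Step 5: max=212317/108000, min=1803593/972000, spread=5363/48600
Step 6: max=117131/60000, min=54579191/29160000, spread=93859/1166400
Step 7: max=189063533/97200000, min=3288925519/1749600000, spread=4568723/69984000
Step 8: max=5650381111/2916000000, min=198171564371/104976000000, spread=8387449/167961600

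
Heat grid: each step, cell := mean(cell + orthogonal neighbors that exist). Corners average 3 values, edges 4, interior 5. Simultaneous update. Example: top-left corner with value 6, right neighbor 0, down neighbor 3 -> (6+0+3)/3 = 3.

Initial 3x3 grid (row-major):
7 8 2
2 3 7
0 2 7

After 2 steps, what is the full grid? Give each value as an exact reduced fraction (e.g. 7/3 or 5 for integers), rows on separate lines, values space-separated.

After step 1:
  17/3 5 17/3
  3 22/5 19/4
  4/3 3 16/3
After step 2:
  41/9 311/60 185/36
  18/5 403/100 403/80
  22/9 211/60 157/36

Answer: 41/9 311/60 185/36
18/5 403/100 403/80
22/9 211/60 157/36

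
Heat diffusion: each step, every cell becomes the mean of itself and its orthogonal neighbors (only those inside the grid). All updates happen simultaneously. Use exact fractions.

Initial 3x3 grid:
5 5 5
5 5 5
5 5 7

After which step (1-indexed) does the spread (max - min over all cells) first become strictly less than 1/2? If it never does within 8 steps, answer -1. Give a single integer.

Answer: 3

Derivation:
Step 1: max=17/3, min=5, spread=2/3
Step 2: max=50/9, min=5, spread=5/9
Step 3: max=581/108, min=5, spread=41/108
  -> spread < 1/2 first at step 3
Step 4: max=34531/6480, min=911/180, spread=347/1296
Step 5: max=2050937/388800, min=9157/1800, spread=2921/15552
Step 6: max=122468539/23328000, min=1105483/216000, spread=24611/186624
Step 7: max=7317122033/1399680000, min=24956741/4860000, spread=207329/2239488
Step 8: max=437933952451/83980800000, min=1334801599/259200000, spread=1746635/26873856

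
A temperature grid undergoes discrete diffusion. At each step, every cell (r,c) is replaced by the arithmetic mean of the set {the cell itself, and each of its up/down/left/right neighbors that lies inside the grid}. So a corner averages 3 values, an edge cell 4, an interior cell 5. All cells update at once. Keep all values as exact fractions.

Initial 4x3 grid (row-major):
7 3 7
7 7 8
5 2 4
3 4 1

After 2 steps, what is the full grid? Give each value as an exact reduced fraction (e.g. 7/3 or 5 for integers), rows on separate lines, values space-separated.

Answer: 109/18 173/30 37/6
1309/240 144/25 433/80
383/80 203/50 353/80
43/12 139/40 37/12

Derivation:
After step 1:
  17/3 6 6
  13/2 27/5 13/2
  17/4 22/5 15/4
  4 5/2 3
After step 2:
  109/18 173/30 37/6
  1309/240 144/25 433/80
  383/80 203/50 353/80
  43/12 139/40 37/12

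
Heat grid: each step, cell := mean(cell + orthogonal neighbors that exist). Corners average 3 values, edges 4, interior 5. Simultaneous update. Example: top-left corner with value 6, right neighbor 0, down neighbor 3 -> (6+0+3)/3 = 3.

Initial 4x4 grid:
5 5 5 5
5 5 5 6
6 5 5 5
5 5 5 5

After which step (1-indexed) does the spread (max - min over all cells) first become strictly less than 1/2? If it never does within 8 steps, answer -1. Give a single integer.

Answer: 1

Derivation:
Step 1: max=16/3, min=5, spread=1/3
  -> spread < 1/2 first at step 1
Step 2: max=631/120, min=5, spread=31/120
Step 3: max=5611/1080, min=365/72, spread=17/135
Step 4: max=111563/21600, min=22891/4500, spread=8431/108000
Step 5: max=200287/38880, min=1653133/324000, spread=1493/30375
Step 6: max=149828953/29160000, min=828259/162000, spread=742333/29160000
Step 7: max=4492347031/874800000, min=298343801/58320000, spread=134297/6834375
Step 8: max=134648055961/26244000000, min=44788334899/8748000000, spread=1105669/102515625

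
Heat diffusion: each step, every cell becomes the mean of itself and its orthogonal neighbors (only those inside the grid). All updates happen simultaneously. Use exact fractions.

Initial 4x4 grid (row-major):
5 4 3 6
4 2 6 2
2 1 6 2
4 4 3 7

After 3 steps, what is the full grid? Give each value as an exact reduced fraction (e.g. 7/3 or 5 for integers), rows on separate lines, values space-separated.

After step 1:
  13/3 7/2 19/4 11/3
  13/4 17/5 19/5 4
  11/4 3 18/5 17/4
  10/3 3 5 4
After step 2:
  133/36 959/240 943/240 149/36
  103/30 339/100 391/100 943/240
  37/12 63/20 393/100 317/80
  109/36 43/12 39/10 53/12
After step 3:
  8009/2160 27017/7200 28753/7200 4319/1080
  12241/3600 4291/1200 11453/3000 28693/7200
  457/144 5141/1500 7541/2000 9743/2400
  349/108 2459/720 1583/400 2947/720

Answer: 8009/2160 27017/7200 28753/7200 4319/1080
12241/3600 4291/1200 11453/3000 28693/7200
457/144 5141/1500 7541/2000 9743/2400
349/108 2459/720 1583/400 2947/720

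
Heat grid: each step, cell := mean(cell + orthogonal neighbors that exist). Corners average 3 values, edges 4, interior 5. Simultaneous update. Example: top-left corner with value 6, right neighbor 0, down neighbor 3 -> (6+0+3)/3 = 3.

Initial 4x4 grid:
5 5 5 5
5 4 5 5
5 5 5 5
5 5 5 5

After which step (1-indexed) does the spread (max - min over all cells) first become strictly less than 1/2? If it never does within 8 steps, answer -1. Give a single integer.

Step 1: max=5, min=19/4, spread=1/4
  -> spread < 1/2 first at step 1
Step 2: max=5, min=239/50, spread=11/50
Step 3: max=5, min=11633/2400, spread=367/2400
Step 4: max=2987/600, min=52429/10800, spread=1337/10800
Step 5: max=89531/18000, min=1578331/324000, spread=33227/324000
Step 6: max=535951/108000, min=47385673/9720000, spread=849917/9720000
Step 7: max=8031467/1620000, min=1424285653/291600000, spread=21378407/291600000
Step 8: max=2406311657/486000000, min=42773537629/8748000000, spread=540072197/8748000000

Answer: 1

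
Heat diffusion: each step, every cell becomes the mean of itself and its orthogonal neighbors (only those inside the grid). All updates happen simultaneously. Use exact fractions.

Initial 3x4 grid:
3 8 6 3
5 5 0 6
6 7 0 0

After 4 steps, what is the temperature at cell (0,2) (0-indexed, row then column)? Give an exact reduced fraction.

Answer: 298531/72000

Derivation:
Step 1: cell (0,2) = 17/4
Step 2: cell (0,2) = 363/80
Step 3: cell (0,2) = 10033/2400
Step 4: cell (0,2) = 298531/72000
Full grid after step 4:
  650263/129600 1009853/216000 298531/72000 159931/43200
  4235417/864000 1609363/360000 447071/120000 959909/288000
  22669/4800 301951/72000 27559/8000 4753/1600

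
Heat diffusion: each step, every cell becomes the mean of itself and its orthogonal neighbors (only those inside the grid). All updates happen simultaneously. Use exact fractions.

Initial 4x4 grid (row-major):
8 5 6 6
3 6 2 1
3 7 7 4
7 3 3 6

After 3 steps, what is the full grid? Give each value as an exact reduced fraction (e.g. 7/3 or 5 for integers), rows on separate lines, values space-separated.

Answer: 1417/270 9353/1800 8369/1800 9479/2160
4609/900 1838/375 5557/1200 30101/7200
4393/900 29237/6000 13639/3000 31517/7200
10427/2160 34469/7200 33677/7200 4813/1080

Derivation:
After step 1:
  16/3 25/4 19/4 13/3
  5 23/5 22/5 13/4
  5 26/5 23/5 9/2
  13/3 5 19/4 13/3
After step 2:
  199/36 157/30 74/15 37/9
  299/60 509/100 108/25 989/240
  293/60 122/25 469/100 1001/240
  43/9 1157/240 1121/240 163/36
After step 3:
  1417/270 9353/1800 8369/1800 9479/2160
  4609/900 1838/375 5557/1200 30101/7200
  4393/900 29237/6000 13639/3000 31517/7200
  10427/2160 34469/7200 33677/7200 4813/1080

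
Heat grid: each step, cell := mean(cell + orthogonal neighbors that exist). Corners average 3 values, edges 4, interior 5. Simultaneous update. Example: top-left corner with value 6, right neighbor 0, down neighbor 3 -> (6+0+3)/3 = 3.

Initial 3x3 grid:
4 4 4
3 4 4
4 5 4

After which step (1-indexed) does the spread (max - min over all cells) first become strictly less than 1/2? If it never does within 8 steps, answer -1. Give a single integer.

Answer: 2

Derivation:
Step 1: max=13/3, min=11/3, spread=2/3
Step 2: max=151/36, min=137/36, spread=7/18
  -> spread < 1/2 first at step 2
Step 3: max=1789/432, min=1667/432, spread=61/216
Step 4: max=21247/5184, min=20225/5184, spread=511/2592
Step 5: max=253141/62208, min=244523/62208, spread=4309/31104
Step 6: max=3022279/746496, min=2949689/746496, spread=36295/373248
Step 7: max=36137581/8957952, min=35526035/8957952, spread=305773/4478976
Step 8: max=432557647/107495424, min=427405745/107495424, spread=2575951/53747712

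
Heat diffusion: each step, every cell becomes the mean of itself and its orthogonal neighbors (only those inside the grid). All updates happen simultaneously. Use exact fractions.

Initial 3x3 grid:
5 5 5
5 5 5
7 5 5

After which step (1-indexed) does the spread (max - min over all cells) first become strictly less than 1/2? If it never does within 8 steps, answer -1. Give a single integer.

Step 1: max=17/3, min=5, spread=2/3
Step 2: max=50/9, min=5, spread=5/9
Step 3: max=581/108, min=5, spread=41/108
  -> spread < 1/2 first at step 3
Step 4: max=34531/6480, min=911/180, spread=347/1296
Step 5: max=2050937/388800, min=9157/1800, spread=2921/15552
Step 6: max=122468539/23328000, min=1105483/216000, spread=24611/186624
Step 7: max=7317122033/1399680000, min=24956741/4860000, spread=207329/2239488
Step 8: max=437933952451/83980800000, min=1334801599/259200000, spread=1746635/26873856

Answer: 3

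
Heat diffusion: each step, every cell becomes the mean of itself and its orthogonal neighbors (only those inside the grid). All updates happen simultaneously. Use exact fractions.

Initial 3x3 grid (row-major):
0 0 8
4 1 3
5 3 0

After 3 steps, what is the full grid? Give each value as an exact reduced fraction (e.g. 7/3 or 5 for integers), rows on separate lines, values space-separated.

Answer: 4967/2160 3921/1600 5797/2160
17807/7200 316/125 9491/3600
643/240 12463/4800 1859/720

Derivation:
After step 1:
  4/3 9/4 11/3
  5/2 11/5 3
  4 9/4 2
After step 2:
  73/36 189/80 107/36
  301/120 61/25 163/60
  35/12 209/80 29/12
After step 3:
  4967/2160 3921/1600 5797/2160
  17807/7200 316/125 9491/3600
  643/240 12463/4800 1859/720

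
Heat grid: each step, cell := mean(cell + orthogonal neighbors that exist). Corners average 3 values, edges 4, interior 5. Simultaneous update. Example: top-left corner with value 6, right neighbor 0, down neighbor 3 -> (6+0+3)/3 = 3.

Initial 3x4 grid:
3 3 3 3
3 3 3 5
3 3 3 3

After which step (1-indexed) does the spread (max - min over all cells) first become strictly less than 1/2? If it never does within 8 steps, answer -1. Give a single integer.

Step 1: max=11/3, min=3, spread=2/3
Step 2: max=427/120, min=3, spread=67/120
Step 3: max=3677/1080, min=3, spread=437/1080
  -> spread < 1/2 first at step 3
Step 4: max=1453531/432000, min=1509/500, spread=29951/86400
Step 5: max=12879821/3888000, min=10283/3375, spread=206761/777600
Step 6: max=5121795571/1555200000, min=8265671/2700000, spread=14430763/62208000
Step 7: max=305043741689/93312000000, min=665652727/216000000, spread=139854109/746496000
Step 8: max=18218631890251/5598720000000, min=60171228977/19440000000, spread=7114543559/44789760000

Answer: 3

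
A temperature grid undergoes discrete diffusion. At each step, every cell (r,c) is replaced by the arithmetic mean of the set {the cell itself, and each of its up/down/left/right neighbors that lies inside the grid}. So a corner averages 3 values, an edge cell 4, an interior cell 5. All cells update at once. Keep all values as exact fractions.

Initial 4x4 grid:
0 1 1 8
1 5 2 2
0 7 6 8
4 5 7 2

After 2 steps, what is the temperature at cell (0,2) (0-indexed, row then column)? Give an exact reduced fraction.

Answer: 697/240

Derivation:
Step 1: cell (0,2) = 3
Step 2: cell (0,2) = 697/240
Full grid after step 2:
  47/36 517/240 697/240 35/9
  251/120 57/20 102/25 491/120
  121/40 451/100 233/50 127/24
  47/12 367/80 269/48 91/18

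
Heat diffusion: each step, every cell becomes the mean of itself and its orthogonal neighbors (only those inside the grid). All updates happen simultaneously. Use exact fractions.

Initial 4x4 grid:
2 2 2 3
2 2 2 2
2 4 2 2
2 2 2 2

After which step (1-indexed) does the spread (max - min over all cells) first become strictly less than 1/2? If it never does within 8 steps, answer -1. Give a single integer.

Answer: 2

Derivation:
Step 1: max=5/2, min=2, spread=1/2
Step 2: max=61/25, min=2, spread=11/25
  -> spread < 1/2 first at step 2
Step 3: max=2767/1200, min=5081/2400, spread=151/800
Step 4: max=12371/5400, min=5119/2400, spread=3413/21600
Step 5: max=365669/162000, min=936361/432000, spread=116269/1296000
Step 6: max=10955657/4860000, min=2822213/1296000, spread=1489433/19440000
Step 7: max=10202941/4556250, min=382364819/174960000, spread=47140577/874800000
Step 8: max=9771243371/4374000000, min=382882409999/174960000000, spread=2655774947/58320000000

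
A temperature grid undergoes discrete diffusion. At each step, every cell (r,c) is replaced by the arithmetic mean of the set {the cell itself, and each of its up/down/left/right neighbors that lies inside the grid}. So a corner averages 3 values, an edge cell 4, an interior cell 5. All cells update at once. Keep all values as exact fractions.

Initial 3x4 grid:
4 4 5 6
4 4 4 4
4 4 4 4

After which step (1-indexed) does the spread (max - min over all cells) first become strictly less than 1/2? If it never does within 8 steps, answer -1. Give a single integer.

Step 1: max=5, min=4, spread=1
Step 2: max=19/4, min=4, spread=3/4
Step 3: max=183/40, min=4, spread=23/40
Step 4: max=32263/7200, min=7247/1800, spread=131/288
  -> spread < 1/2 first at step 4
Step 5: max=1906597/432000, min=438053/108000, spread=30877/86400
Step 6: max=37742501/8640000, min=1470199/360000, spread=98309/345600
Step 7: max=6741593477/1555200000, min=199672811/48600000, spread=14082541/62208000
Step 8: max=402201822143/93312000000, min=6019760137/1458000000, spread=135497387/746496000

Answer: 4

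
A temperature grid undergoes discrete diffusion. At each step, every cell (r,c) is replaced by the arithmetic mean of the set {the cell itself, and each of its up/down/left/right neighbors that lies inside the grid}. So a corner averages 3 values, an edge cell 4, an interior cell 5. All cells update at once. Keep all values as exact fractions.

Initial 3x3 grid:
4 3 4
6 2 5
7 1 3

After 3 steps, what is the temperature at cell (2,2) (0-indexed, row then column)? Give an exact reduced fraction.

Step 1: cell (2,2) = 3
Step 2: cell (2,2) = 13/4
Step 3: cell (2,2) = 2473/720
Full grid after step 3:
  1093/270 54253/14400 2593/720
  19501/4800 7487/2000 8363/2400
  544/135 52853/14400 2473/720

Answer: 2473/720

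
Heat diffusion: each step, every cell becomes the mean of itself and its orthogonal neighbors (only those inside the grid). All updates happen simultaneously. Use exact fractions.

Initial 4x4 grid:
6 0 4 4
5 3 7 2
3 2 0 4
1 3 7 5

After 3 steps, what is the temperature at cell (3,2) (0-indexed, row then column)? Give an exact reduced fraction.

Answer: 6341/1800

Derivation:
Step 1: cell (3,2) = 15/4
Step 2: cell (3,2) = 49/12
Step 3: cell (3,2) = 6341/1800
Full grid after step 3:
  484/135 6247/1800 6479/1800 949/270
  3011/900 257/75 2539/750 3367/900
  2767/900 2299/750 1364/375 3283/900
  769/270 5789/1800 6341/1800 109/27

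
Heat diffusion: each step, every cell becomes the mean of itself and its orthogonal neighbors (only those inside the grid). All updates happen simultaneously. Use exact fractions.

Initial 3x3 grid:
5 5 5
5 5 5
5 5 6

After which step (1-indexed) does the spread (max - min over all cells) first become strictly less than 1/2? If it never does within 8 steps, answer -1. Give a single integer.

Answer: 1

Derivation:
Step 1: max=16/3, min=5, spread=1/3
  -> spread < 1/2 first at step 1
Step 2: max=95/18, min=5, spread=5/18
Step 3: max=1121/216, min=5, spread=41/216
Step 4: max=66931/12960, min=1811/360, spread=347/2592
Step 5: max=3994937/777600, min=18157/3600, spread=2921/31104
Step 6: max=239108539/46656000, min=2185483/432000, spread=24611/373248
Step 7: max=14315522033/2799360000, min=49256741/9720000, spread=207329/4478976
Step 8: max=857837952451/167961600000, min=2630801599/518400000, spread=1746635/53747712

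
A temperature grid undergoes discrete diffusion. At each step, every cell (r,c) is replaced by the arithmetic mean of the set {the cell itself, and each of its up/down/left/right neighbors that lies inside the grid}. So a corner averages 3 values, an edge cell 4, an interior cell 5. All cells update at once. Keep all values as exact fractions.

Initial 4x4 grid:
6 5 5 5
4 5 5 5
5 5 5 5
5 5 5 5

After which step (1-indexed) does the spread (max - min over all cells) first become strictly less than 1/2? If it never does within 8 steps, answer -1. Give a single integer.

Step 1: max=21/4, min=19/4, spread=1/2
Step 2: max=61/12, min=391/80, spread=47/240
  -> spread < 1/2 first at step 2
Step 3: max=12101/2400, min=11791/2400, spread=31/240
Step 4: max=120469/24000, min=106711/21600, spread=17111/216000
Step 5: max=1082189/216000, min=10696927/2160000, spread=124963/2160000
Step 6: max=21617363/4320000, min=96349447/19440000, spread=1857373/38880000
Step 7: max=194505817/38880000, min=4631053/933120, spread=2317913/58320000
Step 8: max=29155813247/5832000000, min=86881794511/17496000000, spread=58564523/1749600000

Answer: 2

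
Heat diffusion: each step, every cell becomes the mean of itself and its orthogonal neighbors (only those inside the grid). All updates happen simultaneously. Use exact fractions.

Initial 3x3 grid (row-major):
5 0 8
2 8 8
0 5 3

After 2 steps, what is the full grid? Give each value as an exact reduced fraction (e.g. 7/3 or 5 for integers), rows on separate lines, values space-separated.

Answer: 34/9 1051/240 52/9
781/240 487/100 1321/240
121/36 61/15 193/36

Derivation:
After step 1:
  7/3 21/4 16/3
  15/4 23/5 27/4
  7/3 4 16/3
After step 2:
  34/9 1051/240 52/9
  781/240 487/100 1321/240
  121/36 61/15 193/36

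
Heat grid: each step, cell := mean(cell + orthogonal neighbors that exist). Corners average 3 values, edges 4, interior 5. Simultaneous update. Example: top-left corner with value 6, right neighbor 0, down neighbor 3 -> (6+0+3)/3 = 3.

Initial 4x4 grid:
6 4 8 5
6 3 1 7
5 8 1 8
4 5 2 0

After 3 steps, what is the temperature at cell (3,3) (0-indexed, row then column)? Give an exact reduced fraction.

Answer: 97/27

Derivation:
Step 1: cell (3,3) = 10/3
Step 2: cell (3,3) = 28/9
Step 3: cell (3,3) = 97/27
Full grid after step 3:
  5467/1080 35603/7200 35779/7200 140/27
  35783/7200 2843/600 6841/1500 34249/7200
  35623/7200 2623/600 6131/1500 28649/7200
  5027/1080 30943/7200 25679/7200 97/27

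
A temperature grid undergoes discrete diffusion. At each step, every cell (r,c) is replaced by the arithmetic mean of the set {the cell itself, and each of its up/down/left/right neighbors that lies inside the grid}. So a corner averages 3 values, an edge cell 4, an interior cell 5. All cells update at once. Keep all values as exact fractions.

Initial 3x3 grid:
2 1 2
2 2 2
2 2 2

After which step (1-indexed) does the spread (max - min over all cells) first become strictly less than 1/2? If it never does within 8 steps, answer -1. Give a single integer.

Step 1: max=2, min=5/3, spread=1/3
  -> spread < 1/2 first at step 1
Step 2: max=2, min=413/240, spread=67/240
Step 3: max=393/200, min=3883/2160, spread=1807/10800
Step 4: max=10439/5400, min=1570037/864000, spread=33401/288000
Step 5: max=1036609/540000, min=14322067/7776000, spread=3025513/38880000
Step 6: max=54844051/28800000, min=5755873133/3110400000, spread=53531/995328
Step 7: max=14760883949/7776000000, min=347215074151/186624000000, spread=450953/11943936
Step 8: max=1765231389481/933120000000, min=20885976439397/11197440000000, spread=3799043/143327232

Answer: 1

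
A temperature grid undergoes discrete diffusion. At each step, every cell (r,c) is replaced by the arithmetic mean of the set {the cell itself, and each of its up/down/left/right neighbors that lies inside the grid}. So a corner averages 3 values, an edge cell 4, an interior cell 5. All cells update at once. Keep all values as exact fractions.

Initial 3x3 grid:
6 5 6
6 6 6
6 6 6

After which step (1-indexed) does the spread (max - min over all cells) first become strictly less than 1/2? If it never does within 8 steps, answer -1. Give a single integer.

Answer: 1

Derivation:
Step 1: max=6, min=17/3, spread=1/3
  -> spread < 1/2 first at step 1
Step 2: max=6, min=1373/240, spread=67/240
Step 3: max=1193/200, min=12523/2160, spread=1807/10800
Step 4: max=32039/5400, min=5026037/864000, spread=33401/288000
Step 5: max=3196609/540000, min=45426067/7776000, spread=3025513/38880000
Step 6: max=170044051/28800000, min=18197473133/3110400000, spread=53531/995328
Step 7: max=45864883949/7776000000, min=1093711074151/186624000000, spread=450953/11943936
Step 8: max=5497711389481/933120000000, min=65675736439397/11197440000000, spread=3799043/143327232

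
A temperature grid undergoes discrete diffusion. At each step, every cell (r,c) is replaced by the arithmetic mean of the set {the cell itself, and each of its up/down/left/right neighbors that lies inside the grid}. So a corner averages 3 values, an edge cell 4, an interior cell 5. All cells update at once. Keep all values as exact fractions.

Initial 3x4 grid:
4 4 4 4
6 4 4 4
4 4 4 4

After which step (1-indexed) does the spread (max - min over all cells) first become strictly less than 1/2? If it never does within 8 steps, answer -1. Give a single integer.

Step 1: max=14/3, min=4, spread=2/3
Step 2: max=547/120, min=4, spread=67/120
Step 3: max=4757/1080, min=4, spread=437/1080
  -> spread < 1/2 first at step 3
Step 4: max=1885531/432000, min=2009/500, spread=29951/86400
Step 5: max=16767821/3888000, min=13658/3375, spread=206761/777600
Step 6: max=6676995571/1555200000, min=10965671/2700000, spread=14430763/62208000
Step 7: max=398355741689/93312000000, min=881652727/216000000, spread=139854109/746496000
Step 8: max=23817351890251/5598720000000, min=79611228977/19440000000, spread=7114543559/44789760000

Answer: 3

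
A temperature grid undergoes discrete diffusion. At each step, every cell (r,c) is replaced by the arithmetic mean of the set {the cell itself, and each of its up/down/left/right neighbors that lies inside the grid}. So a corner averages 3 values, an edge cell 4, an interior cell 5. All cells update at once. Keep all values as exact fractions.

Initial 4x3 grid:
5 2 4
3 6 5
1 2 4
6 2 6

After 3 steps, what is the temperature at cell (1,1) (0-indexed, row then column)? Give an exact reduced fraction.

Step 1: cell (1,1) = 18/5
Step 2: cell (1,1) = 387/100
Step 3: cell (1,1) = 466/125
Full grid after step 3:
  491/135 6233/1600 8641/2160
  25661/7200 466/125 14543/3600
  8107/2400 7251/2000 393/100
  481/144 2173/600 139/36

Answer: 466/125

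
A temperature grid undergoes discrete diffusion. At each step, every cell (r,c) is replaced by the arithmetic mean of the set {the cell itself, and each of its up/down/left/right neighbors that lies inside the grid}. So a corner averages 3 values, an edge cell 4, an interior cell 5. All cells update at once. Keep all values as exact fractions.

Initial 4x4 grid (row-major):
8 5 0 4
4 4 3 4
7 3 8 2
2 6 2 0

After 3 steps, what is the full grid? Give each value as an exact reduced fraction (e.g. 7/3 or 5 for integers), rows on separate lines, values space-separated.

After step 1:
  17/3 17/4 3 8/3
  23/4 19/5 19/5 13/4
  4 28/5 18/5 7/2
  5 13/4 4 4/3
After step 2:
  47/9 1003/240 823/240 107/36
  1153/240 116/25 349/100 793/240
  407/80 81/20 41/10 701/240
  49/12 357/80 731/240 53/18
After step 3:
  2557/540 31447/7200 25327/7200 1747/540
  35557/7200 6349/1500 5689/1500 22837/7200
  721/160 1117/250 2641/750 4777/1440
  409/90 1877/480 5239/1440 401/135

Answer: 2557/540 31447/7200 25327/7200 1747/540
35557/7200 6349/1500 5689/1500 22837/7200
721/160 1117/250 2641/750 4777/1440
409/90 1877/480 5239/1440 401/135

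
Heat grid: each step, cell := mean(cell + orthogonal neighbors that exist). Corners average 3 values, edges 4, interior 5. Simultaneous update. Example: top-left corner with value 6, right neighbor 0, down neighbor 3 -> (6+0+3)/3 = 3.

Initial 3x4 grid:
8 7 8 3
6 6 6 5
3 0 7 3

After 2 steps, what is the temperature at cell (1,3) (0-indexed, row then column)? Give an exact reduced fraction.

Answer: 1259/240

Derivation:
Step 1: cell (1,3) = 17/4
Step 2: cell (1,3) = 1259/240
Full grid after step 2:
  20/3 101/16 1499/240 187/36
  83/16 142/25 513/100 1259/240
  17/4 4 97/20 53/12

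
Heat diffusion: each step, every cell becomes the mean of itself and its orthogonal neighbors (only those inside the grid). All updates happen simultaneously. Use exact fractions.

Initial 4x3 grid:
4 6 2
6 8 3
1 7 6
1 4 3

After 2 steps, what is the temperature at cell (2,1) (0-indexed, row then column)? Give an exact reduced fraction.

Step 1: cell (2,1) = 26/5
Step 2: cell (2,1) = 469/100
Full grid after step 2:
  181/36 5 161/36
  119/24 257/50 115/24
  157/40 469/100 571/120
  19/6 917/240 77/18

Answer: 469/100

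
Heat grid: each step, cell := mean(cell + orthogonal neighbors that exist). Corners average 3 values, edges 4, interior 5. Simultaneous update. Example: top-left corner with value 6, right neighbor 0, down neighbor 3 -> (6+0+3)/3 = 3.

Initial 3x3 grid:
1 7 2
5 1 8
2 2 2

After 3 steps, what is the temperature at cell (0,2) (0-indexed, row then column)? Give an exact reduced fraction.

Step 1: cell (0,2) = 17/3
Step 2: cell (0,2) = 35/9
Step 3: cell (0,2) = 2269/540
Full grid after step 3:
  1979/540 5703/1600 2269/540
  42877/14400 463/125 51077/14400
  553/180 13909/4800 643/180

Answer: 2269/540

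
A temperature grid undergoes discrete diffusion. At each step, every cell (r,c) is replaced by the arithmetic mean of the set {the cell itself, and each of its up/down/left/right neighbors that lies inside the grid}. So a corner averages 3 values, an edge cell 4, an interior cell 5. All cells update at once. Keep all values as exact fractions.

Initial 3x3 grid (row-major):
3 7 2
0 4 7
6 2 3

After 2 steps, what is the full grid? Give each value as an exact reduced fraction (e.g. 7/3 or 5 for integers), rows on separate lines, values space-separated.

Answer: 127/36 25/6 40/9
53/16 19/5 13/3
29/9 173/48 47/12

Derivation:
After step 1:
  10/3 4 16/3
  13/4 4 4
  8/3 15/4 4
After step 2:
  127/36 25/6 40/9
  53/16 19/5 13/3
  29/9 173/48 47/12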